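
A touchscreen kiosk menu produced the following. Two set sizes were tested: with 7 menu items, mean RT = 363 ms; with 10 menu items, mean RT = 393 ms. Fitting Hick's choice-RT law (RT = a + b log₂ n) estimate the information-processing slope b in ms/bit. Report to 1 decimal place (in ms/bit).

58.3 ms/bit

The slope on a log₂ axis is (393 − 363) / (3.3219 − 2.8074) = 58.301 ms/bit.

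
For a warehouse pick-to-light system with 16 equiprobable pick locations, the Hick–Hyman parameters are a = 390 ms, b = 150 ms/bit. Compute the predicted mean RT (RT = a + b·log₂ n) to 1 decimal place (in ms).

990.0 ms

log₂(16) = 4 bits, so RT = 390 + 150 × 4 ≈ 990.000 ms.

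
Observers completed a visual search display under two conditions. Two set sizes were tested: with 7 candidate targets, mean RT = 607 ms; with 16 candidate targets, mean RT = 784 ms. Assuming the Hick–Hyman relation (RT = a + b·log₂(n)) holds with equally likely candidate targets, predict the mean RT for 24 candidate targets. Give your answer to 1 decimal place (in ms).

RT is linear in log₂ n, so two points fix the line:
  b = (784 − 607) / (log₂ 16 − log₂ 7) = 177 / (4 − 2.8074) = 148.410 ms/bit
  a = 607 − 148.410 × 2.8074 = 190.362 ms
Then RT(24) = 190.362 + 148.410 × log₂ 24 = 190.362 + 148.410 × 4.5850 ≈ 870.814 ms.

870.8 ms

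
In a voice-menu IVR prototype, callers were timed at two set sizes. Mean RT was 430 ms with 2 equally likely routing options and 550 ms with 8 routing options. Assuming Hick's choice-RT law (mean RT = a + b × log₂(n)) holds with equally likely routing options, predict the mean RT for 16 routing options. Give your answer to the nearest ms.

610 ms

Solve the two-equation system in a and b:
  b = (550 − 430) / (log₂ 8 − log₂ 2) = 120 / (3 − 1) = 60 ms/bit
  a = 430 − 60 × 1 = 370 ms
Then RT(16) = 370 + 60 × log₂ 16 = 370 + 60 × 4 ≈ 610.000 ms.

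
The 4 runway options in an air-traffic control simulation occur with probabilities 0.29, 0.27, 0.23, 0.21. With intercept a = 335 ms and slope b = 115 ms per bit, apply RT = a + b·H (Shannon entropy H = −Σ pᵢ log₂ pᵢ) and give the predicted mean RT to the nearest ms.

564 ms

H = 0.29·log₂(1/0.29) + 0.27·log₂(1/0.27) + 0.23·log₂(1/0.23) + 0.21·log₂(1/0.21) = 1.9884 bits.
RT = 335 + 115 × 1.9884 = 563.67 ms.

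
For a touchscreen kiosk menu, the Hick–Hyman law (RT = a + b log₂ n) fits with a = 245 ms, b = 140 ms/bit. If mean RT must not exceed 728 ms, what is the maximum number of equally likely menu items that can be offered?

10

140·log₂ n ≤ 728 − 245 = 483, giving log₂ n ≤ 3.4500 and n ≤ 10.928. The largest whole number is 10.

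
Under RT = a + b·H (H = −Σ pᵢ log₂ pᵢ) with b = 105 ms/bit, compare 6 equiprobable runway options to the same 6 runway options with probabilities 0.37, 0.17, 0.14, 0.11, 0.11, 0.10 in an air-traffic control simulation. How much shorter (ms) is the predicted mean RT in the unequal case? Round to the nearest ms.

20 ms

Equiprobable entropy H₀ = log₂ 6 = 2.5850 bits.
Skewed entropy H = −Σ pᵢ log₂ pᵢ = 2.3952 bits.
ΔRT = b·(H₀ − H) = 105 × 0.1898 = 19.93 ms.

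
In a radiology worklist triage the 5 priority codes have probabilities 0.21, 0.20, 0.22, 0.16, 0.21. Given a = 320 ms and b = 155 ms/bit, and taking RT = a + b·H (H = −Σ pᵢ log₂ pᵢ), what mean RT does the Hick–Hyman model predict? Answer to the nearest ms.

H = 0.21·log₂(1/0.21) + 0.20·log₂(1/0.20) + 0.22·log₂(1/0.22) + 0.16·log₂(1/0.16) + 0.21·log₂(1/0.21) = 2.3136 bits.
RT = 320 + 155 × 2.3136 = 678.61 ms.

679 ms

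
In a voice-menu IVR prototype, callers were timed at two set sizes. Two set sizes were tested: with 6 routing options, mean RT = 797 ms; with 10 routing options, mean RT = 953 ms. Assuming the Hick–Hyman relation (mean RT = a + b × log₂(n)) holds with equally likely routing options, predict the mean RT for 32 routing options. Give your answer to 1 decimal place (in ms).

1308.2 ms

With log₂ n on the abscissa the relation is linear; from the two conditions:
  b = (953 − 797) / (log₂ 10 − log₂ 6) = 156 / (3.3219 − 2.5850) = 211.679 ms/bit
  a = 797 − 211.679 × 2.5850 = 249.818 ms
Then RT(32) = 249.818 + 211.679 × log₂ 32 = 249.818 + 211.679 × 5 ≈ 1308.212 ms.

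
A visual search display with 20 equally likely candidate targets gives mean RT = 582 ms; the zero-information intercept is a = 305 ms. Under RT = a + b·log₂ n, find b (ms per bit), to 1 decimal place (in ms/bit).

64.1 ms/bit

log₂(20) = 4.3219 bits.
b = (RT − a)/log₂ n = (582 − 305) / 4.3219 = 64.092 ms/bit.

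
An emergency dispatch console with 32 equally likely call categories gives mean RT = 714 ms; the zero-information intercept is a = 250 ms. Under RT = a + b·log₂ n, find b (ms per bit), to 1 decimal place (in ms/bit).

92.8 ms/bit

32 alternatives carry log₂ 32 = 5 bits; the choice cost is 714 − 250 = 464 ms, so b = 464/5 = 92.800 ms/bit.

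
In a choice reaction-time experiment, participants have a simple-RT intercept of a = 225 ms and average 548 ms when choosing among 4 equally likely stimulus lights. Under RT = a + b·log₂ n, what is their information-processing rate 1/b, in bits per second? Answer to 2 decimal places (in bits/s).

b = (548 − 225)/log₂ 4 = 323/2 = 161.500 ms per bit = 0.16150 s/bit; the reciprocal is 6.192 bits/s.

6.19 bits/s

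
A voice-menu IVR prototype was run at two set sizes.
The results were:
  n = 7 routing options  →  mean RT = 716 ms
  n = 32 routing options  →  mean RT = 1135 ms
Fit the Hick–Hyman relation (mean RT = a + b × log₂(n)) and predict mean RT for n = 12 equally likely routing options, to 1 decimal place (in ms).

Solve the two-equation system in a and b:
  b = (1135 − 716) / (log₂ 32 − log₂ 7) = 419 / (5 − 2.8074) = 191.093 ms/bit
  a = 716 − 191.093 × 2.8074 = 179.533 ms
Then RT(12) = 179.533 + 191.093 × log₂ 12 = 179.533 + 191.093 × 3.5850 ≈ 864.596 ms.

864.6 ms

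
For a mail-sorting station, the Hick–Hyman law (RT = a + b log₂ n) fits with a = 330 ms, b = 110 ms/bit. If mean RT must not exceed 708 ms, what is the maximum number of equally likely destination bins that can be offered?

10

Information budget: (708 − 330)/110 = 3.4364 bits, so n ≤ 2^3.4364 = 10.826 → at most 10.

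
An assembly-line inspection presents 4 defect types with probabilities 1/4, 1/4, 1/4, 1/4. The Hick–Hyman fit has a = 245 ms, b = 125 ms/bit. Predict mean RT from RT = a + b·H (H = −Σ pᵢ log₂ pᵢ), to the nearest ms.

495 ms

H = −Σ pᵢ log₂ pᵢ = 0.25·2 + 0.25·2 + 0.25·2 + 0.25·2 = 2.000 bits.
RT = 245 + 125 × 2.000 = 495.00 ms.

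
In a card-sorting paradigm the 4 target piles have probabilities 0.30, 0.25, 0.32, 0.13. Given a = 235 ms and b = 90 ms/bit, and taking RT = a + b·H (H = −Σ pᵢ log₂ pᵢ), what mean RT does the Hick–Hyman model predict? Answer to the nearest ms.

409 ms

Entropy contributions −pᵢ log₂ pᵢ: 0.5211, 0.5000, 0.5260, 0.3826; sum H = 1.9298 bits.
RT = a + bH = 235 + 90·1.9298 = 408.68 ms.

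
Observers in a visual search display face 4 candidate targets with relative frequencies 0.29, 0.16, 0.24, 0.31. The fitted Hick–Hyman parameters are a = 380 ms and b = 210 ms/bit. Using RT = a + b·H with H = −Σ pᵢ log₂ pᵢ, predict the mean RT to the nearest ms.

791 ms

Entropy contributions −pᵢ log₂ pᵢ: 0.5179, 0.4230, 0.4941, 0.5238; sum H = 1.9588 bits.
RT = a + bH = 380 + 210·1.9588 = 791.36 ms.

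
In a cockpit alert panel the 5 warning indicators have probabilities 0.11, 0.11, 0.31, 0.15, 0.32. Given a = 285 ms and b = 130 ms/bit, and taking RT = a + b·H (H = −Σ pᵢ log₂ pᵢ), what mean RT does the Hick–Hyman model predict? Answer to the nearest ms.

566 ms

H = 0.11·log₂(1/0.11) + 0.11·log₂(1/0.11) + 0.31·log₂(1/0.31) + 0.15·log₂(1/0.15) + 0.32·log₂(1/0.32) = 2.1609 bits.
RT = 285 + 130 × 2.1609 = 565.92 ms.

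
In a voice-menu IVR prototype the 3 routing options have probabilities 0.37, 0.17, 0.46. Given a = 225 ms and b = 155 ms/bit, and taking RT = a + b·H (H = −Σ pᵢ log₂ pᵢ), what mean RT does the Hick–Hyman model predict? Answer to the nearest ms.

H = 0.37·log₂(1/0.37) + 0.17·log₂(1/0.17) + 0.46·log₂(1/0.46) = 1.4807 bits.
RT = 225 + 155 × 1.4807 = 454.50 ms.

455 ms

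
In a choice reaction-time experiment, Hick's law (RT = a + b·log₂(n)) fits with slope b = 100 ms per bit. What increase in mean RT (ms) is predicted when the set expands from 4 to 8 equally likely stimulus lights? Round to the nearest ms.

100 ms

Only the slope matters, since a is common to both: ΔRT = b·log₂(n₂/n₁).
log₂(8) − log₂(4) = log₂(8/4) = log₂(2) = 1.
ΔRT = 100 × 1.0000 = 100.000 ms.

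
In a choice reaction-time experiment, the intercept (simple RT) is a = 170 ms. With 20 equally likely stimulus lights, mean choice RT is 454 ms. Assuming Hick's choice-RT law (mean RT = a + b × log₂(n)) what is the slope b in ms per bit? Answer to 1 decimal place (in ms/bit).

log₂(20) = 4.3219 bits.
b = (RT − a)/log₂ n = (454 − 170) / 4.3219 = 65.711 ms/bit.

65.7 ms/bit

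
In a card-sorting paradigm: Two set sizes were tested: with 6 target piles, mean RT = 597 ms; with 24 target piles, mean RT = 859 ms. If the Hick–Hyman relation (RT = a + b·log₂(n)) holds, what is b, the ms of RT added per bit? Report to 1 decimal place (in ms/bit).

131.0 ms/bit

The slope on a log₂ axis is (859 − 597) / (4.5850 − 2.5850) = 131.000 ms/bit.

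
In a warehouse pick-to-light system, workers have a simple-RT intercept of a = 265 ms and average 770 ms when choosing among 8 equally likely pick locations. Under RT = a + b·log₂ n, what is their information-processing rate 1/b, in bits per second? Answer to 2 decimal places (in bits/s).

5.94 bits/s

Choice component = 770 − 265 = 505 ms over log₂(8) = 3 bits.
b = 505 / 3 = 168.333 ms/bit, so 1/b = 5.941 bits/s.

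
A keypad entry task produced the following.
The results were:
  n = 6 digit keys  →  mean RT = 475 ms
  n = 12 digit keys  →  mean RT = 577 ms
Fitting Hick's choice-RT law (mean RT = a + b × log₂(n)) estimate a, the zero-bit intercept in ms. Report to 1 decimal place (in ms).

211.3 ms

Slope: b = (577 − 475) / (log₂ 12 − log₂ 6) = 102/1.0000 = 102.000 ms/bit.
a = RT₁ − b·log₂ n₁ = 475 − 102.000 × 2.5850 = 211.334 ms.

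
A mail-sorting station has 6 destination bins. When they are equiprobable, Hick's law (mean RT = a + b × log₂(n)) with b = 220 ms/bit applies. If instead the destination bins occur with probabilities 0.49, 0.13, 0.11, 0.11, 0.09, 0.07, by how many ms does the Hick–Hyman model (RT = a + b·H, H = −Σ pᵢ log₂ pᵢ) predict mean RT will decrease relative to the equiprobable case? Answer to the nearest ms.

Equiprobable entropy H₀ = log₂ 6 = 2.5850 bits.
Skewed entropy H = −Σ pᵢ log₂ pᵢ = 2.1687 bits.
ΔRT = b·(H₀ − H) = 220 × 0.4163 = 91.58 ms.

92 ms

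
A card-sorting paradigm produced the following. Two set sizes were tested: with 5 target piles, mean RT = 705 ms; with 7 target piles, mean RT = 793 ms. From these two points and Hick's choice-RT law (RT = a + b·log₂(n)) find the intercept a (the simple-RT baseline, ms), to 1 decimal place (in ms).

284.1 ms

b = (RT₂ − RT₁)/(log₂ n₂ − log₂ n₁) = (793 − 705)/(2.8074 − 2.3219) = 181.284 ms/bit.
a = RT₁ − b·log₂ n₁ = 705 − 181.284 × 2.3219 = 284.072 ms.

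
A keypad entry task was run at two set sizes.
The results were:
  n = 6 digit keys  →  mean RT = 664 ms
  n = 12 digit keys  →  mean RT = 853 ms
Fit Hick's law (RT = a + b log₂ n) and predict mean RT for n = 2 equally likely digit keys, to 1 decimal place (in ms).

364.4 ms

RT is linear in log₂ n, so two points fix the line:
  b = (853 − 664) / (log₂ 12 − log₂ 6) = 189 / (3.5850 − 2.5850) = 189.000 ms/bit
  a = 664 − 189.000 × 2.5850 = 175.442 ms
Then RT(2) = 175.442 + 189.000 × log₂ 2 = 175.442 + 189.000 × 1 ≈ 364.442 ms.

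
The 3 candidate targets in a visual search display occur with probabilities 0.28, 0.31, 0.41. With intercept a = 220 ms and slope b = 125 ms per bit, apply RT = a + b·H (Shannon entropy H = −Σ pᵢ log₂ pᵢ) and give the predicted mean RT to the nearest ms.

Entropy contributions −pᵢ log₂ pᵢ: 0.5142, 0.5238, 0.5274; sum H = 1.5654 bits.
RT = a + bH = 220 + 125·1.5654 = 415.67 ms.

416 ms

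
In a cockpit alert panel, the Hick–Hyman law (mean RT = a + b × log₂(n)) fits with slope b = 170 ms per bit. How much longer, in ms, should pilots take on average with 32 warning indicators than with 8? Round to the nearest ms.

340 ms

ΔRT = (a + b log₂ n₂) − (a + b log₂ n₁) = b·(log₂ n₂ − log₂ n₁).
log₂(32) − log₂(8) = log₂(32/8) = log₂(4) = 2.
ΔRT = 170 × 2.0000 = 340.000 ms.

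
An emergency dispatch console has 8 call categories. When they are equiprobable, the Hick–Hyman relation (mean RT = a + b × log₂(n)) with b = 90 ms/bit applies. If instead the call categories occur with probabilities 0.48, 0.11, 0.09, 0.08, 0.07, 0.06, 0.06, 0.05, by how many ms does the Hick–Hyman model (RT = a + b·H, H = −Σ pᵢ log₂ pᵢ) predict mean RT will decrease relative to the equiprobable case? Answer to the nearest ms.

Equiprobable entropy H₀ = log₂ 8 = 3.0000 bits.
Skewed entropy H = −Σ pᵢ log₂ pᵢ = 2.4344 bits.
ΔRT = b·(H₀ − H) = 90 × 0.5656 = 50.90 ms.

51 ms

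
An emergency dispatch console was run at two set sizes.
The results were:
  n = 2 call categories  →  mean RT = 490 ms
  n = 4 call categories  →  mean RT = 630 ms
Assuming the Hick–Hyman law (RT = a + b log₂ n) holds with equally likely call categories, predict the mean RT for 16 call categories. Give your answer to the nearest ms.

910 ms

With log₂ n on the abscissa the relation is linear; from the two conditions:
  b = (630 − 490) / (log₂ 4 − log₂ 2) = 140 / (2 − 1) = 140 ms/bit
  a = 490 − 140 × 1 = 350 ms
Then RT(16) = 350 + 140 × log₂ 16 = 350 + 140 × 4 ≈ 910.000 ms.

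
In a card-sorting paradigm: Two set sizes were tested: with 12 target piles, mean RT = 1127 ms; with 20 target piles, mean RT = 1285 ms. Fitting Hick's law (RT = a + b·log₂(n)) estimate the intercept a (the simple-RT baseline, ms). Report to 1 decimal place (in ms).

b = (RT₂ − RT₁)/(log₂ n₂ − log₂ n₁) = (1285 − 1127)/(4.3219 − 3.5850) = 214.393 ms/bit.
a = RT₁ − b·log₂ n₁ = 1127 − 214.393 × 3.5850 = 358.410 ms.

358.4 ms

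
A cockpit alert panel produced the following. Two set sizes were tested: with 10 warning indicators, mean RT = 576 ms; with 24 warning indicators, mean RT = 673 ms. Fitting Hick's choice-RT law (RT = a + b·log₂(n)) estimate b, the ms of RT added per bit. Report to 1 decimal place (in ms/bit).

76.8 ms/bit

The slope on a log₂ axis is (673 − 576) / (4.5850 − 3.3219) = 76.799 ms/bit.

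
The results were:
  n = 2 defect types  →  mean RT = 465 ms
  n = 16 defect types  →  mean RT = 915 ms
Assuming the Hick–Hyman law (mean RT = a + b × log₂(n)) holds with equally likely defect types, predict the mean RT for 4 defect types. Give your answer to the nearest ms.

With log₂ n on the abscissa the relation is linear; from the two conditions:
  b = (915 − 465) / (log₂ 16 − log₂ 2) = 450 / (4 − 1) = 150 ms/bit
  a = 465 − 150 × 1 = 315 ms
Then RT(4) = 315 + 150 × log₂ 4 = 315 + 150 × 2 ≈ 615.000 ms.

615 ms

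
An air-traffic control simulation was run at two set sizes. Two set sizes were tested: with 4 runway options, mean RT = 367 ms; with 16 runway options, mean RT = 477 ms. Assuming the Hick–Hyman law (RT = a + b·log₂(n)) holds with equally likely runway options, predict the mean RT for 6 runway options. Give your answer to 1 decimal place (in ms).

399.2 ms

With log₂ n on the abscissa the relation is linear; from the two conditions:
  b = (477 − 367) / (log₂ 16 − log₂ 4) = 110 / (4 − 2) = 55.000 ms/bit
  a = 367 − 55.000 × 2 = 257.000 ms
Then RT(6) = 257.000 + 55.000 × log₂ 6 = 257.000 + 55.000 × 2.5850 ≈ 399.173 ms.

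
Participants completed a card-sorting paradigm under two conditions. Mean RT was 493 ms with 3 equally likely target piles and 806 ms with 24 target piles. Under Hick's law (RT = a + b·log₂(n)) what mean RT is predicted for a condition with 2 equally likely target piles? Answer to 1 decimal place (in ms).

432.0 ms

Fit slope and intercept:
  b = (806 − 493) / (log₂ 24 − log₂ 3) = 313 / (4.5850 − 1.5850) = 104.333 ms/bit
  a = 493 − 104.333 × 1.5850 = 327.636 ms
Then RT(2) = 327.636 + 104.333 × log₂ 2 = 327.636 + 104.333 × 1 ≈ 431.969 ms.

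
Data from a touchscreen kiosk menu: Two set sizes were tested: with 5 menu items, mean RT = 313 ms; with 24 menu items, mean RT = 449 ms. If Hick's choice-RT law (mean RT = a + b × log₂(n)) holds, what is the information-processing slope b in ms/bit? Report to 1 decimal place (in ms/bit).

b = (RT₂ − RT₁)/(log₂ n₂ − log₂ n₁) = (449 − 313)/(4.5850 − 2.3219) = 60.096 ms/bit.

60.1 ms/bit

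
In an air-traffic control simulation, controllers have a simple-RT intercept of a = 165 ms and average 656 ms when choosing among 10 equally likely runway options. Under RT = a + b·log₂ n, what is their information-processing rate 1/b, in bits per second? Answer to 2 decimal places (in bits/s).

6.77 bits/s

b = (656 − 165)/log₂ 10 = 491/3.3219 = 147.806 ms per bit = 0.14781 s/bit; the reciprocal is 6.766 bits/s.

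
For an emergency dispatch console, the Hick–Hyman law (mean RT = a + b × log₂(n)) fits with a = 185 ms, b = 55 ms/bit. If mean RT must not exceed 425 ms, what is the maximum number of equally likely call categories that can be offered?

20

Set 185 + 55·log₂ n ≤ 425 → log₂ n ≤ (425 − 185)/55 = 4.3636.
So n ≤ 2^4.3636 = 20.587; the largest integer n is 20.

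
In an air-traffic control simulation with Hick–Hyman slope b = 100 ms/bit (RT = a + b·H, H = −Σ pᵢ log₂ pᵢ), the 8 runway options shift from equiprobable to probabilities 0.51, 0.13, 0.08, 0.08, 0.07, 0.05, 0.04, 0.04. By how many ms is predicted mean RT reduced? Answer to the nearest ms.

Equiprobable entropy H₀ = log₂ 8 = 3.0000 bits.
Skewed entropy H = −Σ pᵢ log₂ pᵢ = 2.3173 bits.
ΔRT = b·(H₀ − H) = 100 × 0.6827 = 68.27 ms.

68 ms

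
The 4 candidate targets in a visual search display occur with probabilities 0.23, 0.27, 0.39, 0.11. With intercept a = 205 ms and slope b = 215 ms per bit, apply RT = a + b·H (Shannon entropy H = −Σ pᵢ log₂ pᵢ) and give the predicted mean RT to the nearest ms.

H = 0.23·log₂(1/0.23) + 0.27·log₂(1/0.27) + 0.39·log₂(1/0.39) + 0.11·log₂(1/0.11) = 1.8778 bits.
RT = 205 + 215 × 1.8778 = 608.72 ms.

609 ms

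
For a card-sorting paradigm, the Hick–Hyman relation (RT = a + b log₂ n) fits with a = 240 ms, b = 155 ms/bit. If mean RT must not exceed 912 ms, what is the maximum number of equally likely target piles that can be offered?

Set 240 + 155·log₂ n ≤ 912 → log₂ n ≤ (912 − 240)/155 = 4.3355.
So n ≤ 2^4.3355 = 20.189; the largest integer n is 20.

20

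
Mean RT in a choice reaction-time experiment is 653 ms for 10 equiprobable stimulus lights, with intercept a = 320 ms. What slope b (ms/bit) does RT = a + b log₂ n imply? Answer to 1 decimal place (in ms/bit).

b = (653 − 320) / log₂(10) = 333 / 3.3219 = 100.243 ms/bit.

100.2 ms/bit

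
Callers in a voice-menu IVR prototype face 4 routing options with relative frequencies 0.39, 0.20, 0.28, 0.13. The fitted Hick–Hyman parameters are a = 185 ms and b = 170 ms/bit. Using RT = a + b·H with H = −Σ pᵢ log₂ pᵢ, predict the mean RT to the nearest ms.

H = 0.39·log₂(1/0.39) + 0.20·log₂(1/0.20) + 0.28·log₂(1/0.28) + 0.13·log₂(1/0.13) = 1.8910 bits.
RT = 185 + 170 × 1.8910 = 506.48 ms.

506 ms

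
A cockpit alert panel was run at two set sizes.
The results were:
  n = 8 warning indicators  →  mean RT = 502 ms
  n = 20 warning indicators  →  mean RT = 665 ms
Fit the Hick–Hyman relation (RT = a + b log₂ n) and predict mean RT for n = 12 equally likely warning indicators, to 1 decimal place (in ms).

Fit slope and intercept:
  b = (665 − 502) / (log₂ 20 − log₂ 8) = 163 / (4.3219 − 3) = 123.305 ms/bit
  a = 502 − 123.305 × 3 = 132.086 ms
Then RT(12) = 132.086 + 123.305 × log₂ 12 = 132.086 + 123.305 × 3.5850 ≈ 574.129 ms.

574.1 ms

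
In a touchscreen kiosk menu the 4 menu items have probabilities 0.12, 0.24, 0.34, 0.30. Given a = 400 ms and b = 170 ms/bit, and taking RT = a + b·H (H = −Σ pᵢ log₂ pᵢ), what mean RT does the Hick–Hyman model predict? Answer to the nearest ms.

Entropy contributions −pᵢ log₂ pᵢ: 0.3671, 0.4941, 0.5292, 0.5211; sum H = 1.9115 bits.
RT = a + bH = 400 + 170·1.9115 = 724.95 ms.

725 ms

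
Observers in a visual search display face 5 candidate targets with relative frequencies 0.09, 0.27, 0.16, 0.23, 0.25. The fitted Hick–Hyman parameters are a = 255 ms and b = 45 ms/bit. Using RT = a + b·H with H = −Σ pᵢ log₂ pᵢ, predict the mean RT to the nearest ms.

Entropy contributions −pᵢ log₂ pᵢ: 0.3127, 0.5100, 0.4230, 0.4877, 0.5000; sum H = 2.2334 bits.
RT = a + bH = 255 + 45·2.2334 = 355.50 ms.

356 ms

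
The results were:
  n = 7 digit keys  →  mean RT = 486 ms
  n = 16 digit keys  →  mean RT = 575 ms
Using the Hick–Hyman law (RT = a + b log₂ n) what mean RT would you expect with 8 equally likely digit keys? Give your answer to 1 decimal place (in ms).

RT is linear in log₂ n, so two points fix the line:
  b = (575 − 486) / (log₂ 16 − log₂ 7) = 89 / (4 − 2.8074) = 74.624 ms/bit
  a = 486 − 74.624 × 2.8074 = 276.504 ms
Then RT(8) = 276.504 + 74.624 × log₂ 8 = 276.504 + 74.624 × 3 ≈ 500.376 ms.

500.4 ms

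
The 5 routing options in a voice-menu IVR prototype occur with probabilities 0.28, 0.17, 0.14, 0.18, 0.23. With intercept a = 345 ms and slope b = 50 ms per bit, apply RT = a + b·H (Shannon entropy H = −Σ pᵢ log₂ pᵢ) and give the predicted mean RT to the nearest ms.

459 ms

H = 0.28·log₂(1/0.28) + 0.17·log₂(1/0.17) + 0.14·log₂(1/0.14) + 0.18·log₂(1/0.18) + 0.23·log₂(1/0.23) = 2.2789 bits.
RT = 345 + 50 × 2.2789 = 458.94 ms.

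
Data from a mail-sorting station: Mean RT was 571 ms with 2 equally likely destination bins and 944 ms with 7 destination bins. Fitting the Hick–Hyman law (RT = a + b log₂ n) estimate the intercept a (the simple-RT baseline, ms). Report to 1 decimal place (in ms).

364.6 ms

Slope: b = (944 − 571) / (log₂ 7 − log₂ 2) = 373/1.8074 = 206.379 ms/bit.
a = RT₁ − b·log₂ n₁ = 571 − 206.379 × 1 = 364.621 ms.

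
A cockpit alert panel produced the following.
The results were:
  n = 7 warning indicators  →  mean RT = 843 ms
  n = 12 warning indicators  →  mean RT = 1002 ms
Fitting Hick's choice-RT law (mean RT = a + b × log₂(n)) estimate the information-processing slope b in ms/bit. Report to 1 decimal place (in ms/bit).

204.5 ms/bit

The slope on a log₂ axis is (1002 − 843) / (3.5850 − 2.8074) = 204.473 ms/bit.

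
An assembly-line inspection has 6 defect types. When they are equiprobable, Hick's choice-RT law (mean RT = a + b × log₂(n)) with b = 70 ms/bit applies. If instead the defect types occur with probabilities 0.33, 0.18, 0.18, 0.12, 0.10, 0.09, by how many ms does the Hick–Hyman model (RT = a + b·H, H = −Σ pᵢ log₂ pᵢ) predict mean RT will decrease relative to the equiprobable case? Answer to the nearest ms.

Equiprobable entropy H₀ = log₂ 6 = 2.5850 bits.
Skewed entropy H = −Σ pᵢ log₂ pᵢ = 2.4304 bits.
ΔRT = b·(H₀ − H) = 70 × 0.1546 = 10.82 ms.

11 ms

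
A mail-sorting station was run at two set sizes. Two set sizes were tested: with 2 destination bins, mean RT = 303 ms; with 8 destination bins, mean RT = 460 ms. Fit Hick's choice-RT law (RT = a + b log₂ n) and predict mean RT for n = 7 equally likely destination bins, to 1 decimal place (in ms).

RT is linear in log₂ n, so two points fix the line:
  b = (460 − 303) / (log₂ 8 − log₂ 2) = 157 / (3 − 1) = 78.500 ms/bit
  a = 303 − 78.500 × 1 = 224.500 ms
Then RT(7) = 224.500 + 78.500 × log₂ 7 = 224.500 + 78.500 × 2.8074 ≈ 444.877 ms.

444.9 ms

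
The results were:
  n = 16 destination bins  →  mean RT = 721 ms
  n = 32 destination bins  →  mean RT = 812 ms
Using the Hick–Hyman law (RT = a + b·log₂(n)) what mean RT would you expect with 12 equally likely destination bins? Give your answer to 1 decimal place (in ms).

683.2 ms

With log₂ n on the abscissa the relation is linear; from the two conditions:
  b = (812 − 721) / (log₂ 32 − log₂ 16) = 91 / (5 − 4) = 91.000 ms/bit
  a = 721 − 91.000 × 4 = 357.000 ms
Then RT(12) = 357.000 + 91.000 × log₂ 12 = 357.000 + 91.000 × 3.5850 ≈ 683.232 ms.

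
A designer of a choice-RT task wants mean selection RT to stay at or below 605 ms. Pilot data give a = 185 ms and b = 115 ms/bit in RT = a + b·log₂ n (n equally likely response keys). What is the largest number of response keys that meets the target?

12

115·log₂ n ≤ 605 − 185 = 420, giving log₂ n ≤ 3.6522 and n ≤ 12.572. The largest whole number is 12.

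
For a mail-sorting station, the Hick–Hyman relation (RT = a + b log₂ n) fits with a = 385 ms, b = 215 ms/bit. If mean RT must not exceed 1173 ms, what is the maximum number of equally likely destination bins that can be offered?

Information budget: (1173 − 385)/215 = 3.6651 bits, so n ≤ 2^3.6651 = 12.686 → at most 12.

12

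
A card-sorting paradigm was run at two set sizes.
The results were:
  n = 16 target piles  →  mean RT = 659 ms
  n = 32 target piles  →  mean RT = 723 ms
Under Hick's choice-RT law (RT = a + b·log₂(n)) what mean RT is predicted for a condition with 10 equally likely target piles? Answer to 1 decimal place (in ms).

Fit slope and intercept:
  b = (723 − 659) / (log₂ 32 − log₂ 16) = 64 / (5 − 4) = 64.000 ms/bit
  a = 659 − 64.000 × 4 = 403.000 ms
Then RT(10) = 403.000 + 64.000 × log₂ 10 = 403.000 + 64.000 × 3.3219 ≈ 615.603 ms.

615.6 ms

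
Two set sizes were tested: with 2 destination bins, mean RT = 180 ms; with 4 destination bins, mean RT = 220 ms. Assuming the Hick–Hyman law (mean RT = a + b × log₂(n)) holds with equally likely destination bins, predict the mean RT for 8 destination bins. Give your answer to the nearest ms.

260 ms

RT is linear in log₂ n, so two points fix the line:
  b = (220 − 180) / (log₂ 4 − log₂ 2) = 40 / (2 − 1) = 40 ms/bit
  a = 180 − 40 × 1 = 140 ms
Then RT(8) = 140 + 40 × log₂ 8 = 140 + 40 × 3 ≈ 260.000 ms.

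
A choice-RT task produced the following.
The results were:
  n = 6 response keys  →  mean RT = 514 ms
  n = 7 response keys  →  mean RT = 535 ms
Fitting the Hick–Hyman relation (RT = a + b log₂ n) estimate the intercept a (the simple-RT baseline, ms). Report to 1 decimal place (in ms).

269.9 ms

Slope: b = (535 − 514) / (log₂ 7 − log₂ 6) = 21/0.2224 = 94.428 ms/bit.
a = RT₁ − b·log₂ n₁ = 514 − 94.428 × 2.5850 = 269.908 ms.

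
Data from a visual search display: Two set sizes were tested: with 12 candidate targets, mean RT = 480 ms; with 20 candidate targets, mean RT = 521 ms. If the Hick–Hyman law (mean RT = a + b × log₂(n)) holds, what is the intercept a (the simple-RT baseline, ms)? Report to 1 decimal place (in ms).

Slope: b = (521 − 480) / (log₂ 20 − log₂ 12) = 41/0.7370 = 55.634 ms/bit.
Intercept: a = 480 − 55.634·log₂(12) = 280.556 ms.

280.6 ms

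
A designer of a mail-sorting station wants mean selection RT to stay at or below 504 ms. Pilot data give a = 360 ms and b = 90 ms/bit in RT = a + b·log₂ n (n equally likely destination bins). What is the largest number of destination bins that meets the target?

Information budget: (504 − 360)/90 = 1.6000 bits, so n ≤ 2^1.6000 = 3.031 → at most 3.

3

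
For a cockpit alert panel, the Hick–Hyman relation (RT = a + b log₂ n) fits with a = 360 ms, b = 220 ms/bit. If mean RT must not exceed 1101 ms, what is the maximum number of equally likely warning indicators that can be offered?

10

220·log₂ n ≤ 1101 − 360 = 741, giving log₂ n ≤ 3.3682 and n ≤ 10.326. The largest whole number is 10.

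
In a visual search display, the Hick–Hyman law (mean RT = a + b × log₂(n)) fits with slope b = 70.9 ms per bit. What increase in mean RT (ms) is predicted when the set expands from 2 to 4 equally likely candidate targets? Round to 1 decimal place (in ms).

70.9 ms

ΔRT = (a + b log₂ n₂) − (a + b log₂ n₁) = b·(log₂ n₂ − log₂ n₁).
log₂(4) − log₂(2) = log₂(4/2) = log₂(2) = 1.
ΔRT = 70.9 × 1.0000 = 70.900 ms.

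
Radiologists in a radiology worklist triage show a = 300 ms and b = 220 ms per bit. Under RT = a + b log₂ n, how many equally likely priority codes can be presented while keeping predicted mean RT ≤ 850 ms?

5

Information budget: (850 − 300)/220 = 2.5000 bits, so n ≤ 2^2.5000 = 5.657 → at most 5.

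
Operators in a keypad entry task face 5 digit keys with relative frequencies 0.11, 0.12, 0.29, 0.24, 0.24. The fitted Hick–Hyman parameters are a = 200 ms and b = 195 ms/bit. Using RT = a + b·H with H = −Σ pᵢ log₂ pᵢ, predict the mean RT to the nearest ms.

634 ms

H = 0.11·log₂(1/0.11) + 0.12·log₂(1/0.12) + 0.29·log₂(1/0.29) + 0.24·log₂(1/0.24) + 0.24·log₂(1/0.24) = 2.2235 bits.
RT = 200 + 195 × 2.2235 = 633.59 ms.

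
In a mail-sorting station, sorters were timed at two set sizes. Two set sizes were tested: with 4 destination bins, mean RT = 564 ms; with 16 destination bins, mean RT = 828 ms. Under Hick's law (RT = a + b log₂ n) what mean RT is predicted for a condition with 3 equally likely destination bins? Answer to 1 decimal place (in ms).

509.2 ms

Fit slope and intercept:
  b = (828 − 564) / (log₂ 16 − log₂ 4) = 264 / (4 − 2) = 132.000 ms/bit
  a = 564 − 132.000 × 2 = 300.000 ms
Then RT(3) = 300.000 + 132.000 × log₂ 3 = 300.000 + 132.000 × 1.5850 ≈ 509.215 ms.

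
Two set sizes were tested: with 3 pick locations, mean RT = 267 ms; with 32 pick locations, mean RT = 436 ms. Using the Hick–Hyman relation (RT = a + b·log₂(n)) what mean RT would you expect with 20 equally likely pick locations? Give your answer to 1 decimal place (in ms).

402.4 ms

Fit slope and intercept:
  b = (436 − 267) / (log₂ 32 − log₂ 3) = 169 / (5 − 1.5850) = 49.487 ms/bit
  a = 267 − 49.487 × 1.5850 = 188.565 ms
Then RT(20) = 188.565 + 49.487 × log₂ 20 = 188.565 + 49.487 × 4.3219 ≈ 402.444 ms.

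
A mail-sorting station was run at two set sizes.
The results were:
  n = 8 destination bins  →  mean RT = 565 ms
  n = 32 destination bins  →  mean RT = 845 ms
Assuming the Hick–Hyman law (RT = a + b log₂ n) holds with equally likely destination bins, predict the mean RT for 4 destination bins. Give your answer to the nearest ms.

RT is linear in log₂ n, so two points fix the line:
  b = (845 − 565) / (log₂ 32 − log₂ 8) = 280 / (5 − 3) = 140 ms/bit
  a = 565 − 140 × 3 = 145 ms
Then RT(4) = 145 + 140 × log₂ 4 = 145 + 140 × 2 ≈ 425.000 ms.

425 ms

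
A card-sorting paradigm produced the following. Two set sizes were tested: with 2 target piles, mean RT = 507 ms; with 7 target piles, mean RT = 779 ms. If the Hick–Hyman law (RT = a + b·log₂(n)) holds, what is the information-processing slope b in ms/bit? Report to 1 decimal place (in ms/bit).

The slope on a log₂ axis is (779 − 507) / (2.8074 − 1) = 150.496 ms/bit.

150.5 ms/bit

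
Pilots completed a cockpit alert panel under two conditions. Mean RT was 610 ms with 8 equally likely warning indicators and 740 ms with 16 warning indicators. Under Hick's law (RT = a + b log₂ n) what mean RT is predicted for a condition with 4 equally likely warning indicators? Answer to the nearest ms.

480 ms

Fit slope and intercept:
  b = (740 − 610) / (log₂ 16 − log₂ 8) = 130 / (4 − 3) = 130 ms/bit
  a = 610 − 130 × 3 = 220 ms
Then RT(4) = 220 + 130 × log₂ 4 = 220 + 130 × 2 ≈ 480.000 ms.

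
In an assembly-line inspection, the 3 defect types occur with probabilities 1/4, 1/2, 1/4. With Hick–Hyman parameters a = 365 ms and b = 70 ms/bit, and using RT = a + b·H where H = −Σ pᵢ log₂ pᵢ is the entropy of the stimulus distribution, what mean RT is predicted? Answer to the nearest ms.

470 ms

H = −Σ pᵢ log₂ pᵢ = 0.25·2 + 0.5·1 + 0.25·2 = 1.500 bits.
RT = 365 + 70 × 1.500 = 470.00 ms.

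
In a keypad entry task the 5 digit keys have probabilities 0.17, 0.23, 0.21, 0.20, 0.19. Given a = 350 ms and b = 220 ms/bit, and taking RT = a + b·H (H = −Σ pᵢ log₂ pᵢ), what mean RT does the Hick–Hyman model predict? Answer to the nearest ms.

Entropy contributions −pᵢ log₂ pᵢ: 0.4346, 0.4877, 0.4728, 0.4644, 0.4552; sum H = 2.3147 bits.
RT = a + bH = 350 + 220·2.3147 = 859.23 ms.

859 ms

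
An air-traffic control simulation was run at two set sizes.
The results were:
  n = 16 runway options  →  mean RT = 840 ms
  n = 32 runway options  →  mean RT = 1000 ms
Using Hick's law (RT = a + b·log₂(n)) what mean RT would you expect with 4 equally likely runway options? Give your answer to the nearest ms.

520 ms

Solve the two-equation system in a and b:
  b = (1000 − 840) / (log₂ 32 − log₂ 16) = 160 / (5 − 4) = 160 ms/bit
  a = 840 − 160 × 4 = 200 ms
Then RT(4) = 200 + 160 × log₂ 4 = 200 + 160 × 2 ≈ 520.000 ms.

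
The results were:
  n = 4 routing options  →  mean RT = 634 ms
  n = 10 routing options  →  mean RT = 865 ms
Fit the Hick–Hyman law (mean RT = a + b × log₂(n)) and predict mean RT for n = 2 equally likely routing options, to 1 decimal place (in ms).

459.3 ms

With log₂ n on the abscissa the relation is linear; from the two conditions:
  b = (865 − 634) / (log₂ 10 − log₂ 4) = 231 / (3.3219 − 2) = 174.745 ms/bit
  a = 634 − 174.745 × 2 = 284.510 ms
Then RT(2) = 284.510 + 174.745 × log₂ 2 = 284.510 + 174.745 × 1 ≈ 459.255 ms.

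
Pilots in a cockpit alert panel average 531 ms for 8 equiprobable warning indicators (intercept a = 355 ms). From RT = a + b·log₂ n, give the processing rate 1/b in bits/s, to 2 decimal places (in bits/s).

17.05 bits/s

b = (531 − 355)/log₂ 8 = 176/3 = 58.667 ms per bit = 0.05867 s/bit; the reciprocal is 17.045 bits/s.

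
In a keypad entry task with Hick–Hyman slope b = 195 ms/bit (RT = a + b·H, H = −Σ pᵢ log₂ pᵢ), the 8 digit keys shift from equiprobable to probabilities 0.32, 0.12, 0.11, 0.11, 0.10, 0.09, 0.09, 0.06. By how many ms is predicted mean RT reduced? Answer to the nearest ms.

The RT saving is b·ΔH. Equiprobable H₀ = log₂(8) = 3.0000 bits; with the given probabilities H = 2.7947 bits.
b·(H₀ − H) = 195 × (3.0000 − 2.7947) = 40.03 ms.

40 ms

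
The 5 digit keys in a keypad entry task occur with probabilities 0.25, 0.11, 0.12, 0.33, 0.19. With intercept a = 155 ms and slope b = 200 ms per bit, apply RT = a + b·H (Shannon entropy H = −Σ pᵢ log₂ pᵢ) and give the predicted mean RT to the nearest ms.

595 ms

Entropy contributions −pᵢ log₂ pᵢ: 0.5000, 0.3503, 0.3671, 0.5278, 0.4552; sum H = 2.2004 bits.
RT = a + bH = 155 + 200·2.2004 = 595.08 ms.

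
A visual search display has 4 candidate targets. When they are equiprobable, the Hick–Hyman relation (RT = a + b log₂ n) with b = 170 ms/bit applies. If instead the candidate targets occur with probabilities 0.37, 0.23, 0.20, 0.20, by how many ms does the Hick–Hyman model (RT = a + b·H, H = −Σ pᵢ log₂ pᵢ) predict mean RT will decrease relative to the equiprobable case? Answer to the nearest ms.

Equiprobable entropy H₀ = log₂ 4 = 2.0000 bits.
Skewed entropy H = −Σ pᵢ log₂ pᵢ = 1.9472 bits.
ΔRT = b·(H₀ − H) = 170 × 0.0528 = 8.98 ms.

9 ms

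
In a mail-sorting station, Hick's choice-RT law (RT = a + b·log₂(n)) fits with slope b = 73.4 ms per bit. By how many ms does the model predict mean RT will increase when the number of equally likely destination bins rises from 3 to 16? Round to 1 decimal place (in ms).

ΔRT = (a + b log₂ n₂) − (a + b log₂ n₁) = b·(log₂ n₂ − log₂ n₁).
log₂(16) − log₂(3) = 4 − 1.5850 = 2.4150.
ΔRT = 73.4 × 2.4150 = 177.264 ms.

177.3 ms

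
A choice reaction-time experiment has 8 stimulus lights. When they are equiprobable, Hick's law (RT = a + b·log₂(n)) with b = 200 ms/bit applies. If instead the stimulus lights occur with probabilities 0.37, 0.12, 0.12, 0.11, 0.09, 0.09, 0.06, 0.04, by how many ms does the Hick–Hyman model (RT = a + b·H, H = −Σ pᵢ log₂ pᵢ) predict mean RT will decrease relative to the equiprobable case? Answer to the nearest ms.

66 ms

The RT saving is b·ΔH. Equiprobable H₀ = log₂(8) = 3.0000 bits; with the given probabilities H = 2.6697 bits.
b·(H₀ − H) = 200 × (3.0000 − 2.6697) = 66.05 ms.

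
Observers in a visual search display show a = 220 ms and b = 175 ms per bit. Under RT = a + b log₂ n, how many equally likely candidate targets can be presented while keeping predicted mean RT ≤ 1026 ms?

Information budget: (1026 − 220)/175 = 4.6057 bits, so n ≤ 2^4.6057 = 24.348 → at most 24.

24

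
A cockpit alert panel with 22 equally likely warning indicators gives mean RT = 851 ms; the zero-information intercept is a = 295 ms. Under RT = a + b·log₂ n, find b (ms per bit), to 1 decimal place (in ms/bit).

22 alternatives carry log₂ 22 = 4.4594 bits; the choice cost is 851 − 295 = 556 ms, so b = 556/4.4594 = 124.680 ms/bit.

124.7 ms/bit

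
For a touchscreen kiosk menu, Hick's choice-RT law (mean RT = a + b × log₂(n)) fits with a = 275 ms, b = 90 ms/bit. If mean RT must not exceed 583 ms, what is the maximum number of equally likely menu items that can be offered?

10

Set 275 + 90·log₂ n ≤ 583 → log₂ n ≤ (583 − 275)/90 = 3.4222.
So n ≤ 2^3.4222 = 10.720; the largest integer n is 10.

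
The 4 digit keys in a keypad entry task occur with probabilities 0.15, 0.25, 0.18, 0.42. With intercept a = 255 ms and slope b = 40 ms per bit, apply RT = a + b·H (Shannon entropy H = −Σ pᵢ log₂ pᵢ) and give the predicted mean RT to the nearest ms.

330 ms

H = 0.15·log₂(1/0.15) + 0.25·log₂(1/0.25) + 0.18·log₂(1/0.18) + 0.42·log₂(1/0.42) = 1.8815 bits.
RT = 255 + 40 × 1.8815 = 330.26 ms.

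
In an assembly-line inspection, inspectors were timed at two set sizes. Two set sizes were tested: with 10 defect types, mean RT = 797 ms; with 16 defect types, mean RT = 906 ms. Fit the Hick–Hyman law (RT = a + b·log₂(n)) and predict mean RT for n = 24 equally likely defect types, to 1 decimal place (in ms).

1000.0 ms

RT is linear in log₂ n, so two points fix the line:
  b = (906 − 797) / (log₂ 16 − log₂ 10) = 109 / (4 − 3.3219) = 160.750 ms/bit
  a = 797 − 160.750 × 3.3219 = 263.000 ms
Then RT(24) = 263.000 + 160.750 × log₂ 24 = 263.000 + 160.750 × 4.5850 ≈ 1000.033 ms.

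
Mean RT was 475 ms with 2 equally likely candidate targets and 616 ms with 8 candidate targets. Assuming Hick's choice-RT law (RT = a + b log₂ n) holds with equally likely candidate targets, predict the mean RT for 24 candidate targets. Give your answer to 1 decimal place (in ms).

With log₂ n on the abscissa the relation is linear; from the two conditions:
  b = (616 − 475) / (log₂ 8 − log₂ 2) = 141 / (3 − 1) = 70.500 ms/bit
  a = 475 − 70.500 × 1 = 404.500 ms
Then RT(24) = 404.500 + 70.500 × log₂ 24 = 404.500 + 70.500 × 4.5850 ≈ 727.740 ms.

727.7 ms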